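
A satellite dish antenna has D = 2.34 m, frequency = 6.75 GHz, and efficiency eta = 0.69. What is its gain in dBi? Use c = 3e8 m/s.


lambda = c/f = 3e8 / 6.75e+09 = 0.04444444 m
G = eta*(pi*D/lambda)^2 = 0.69*(pi*2.34/0.04444444)^2
G = 18877.5482 (linear)
G = 10*log10(18877.5482) = 42.7595 dBi

42.7595 dBi


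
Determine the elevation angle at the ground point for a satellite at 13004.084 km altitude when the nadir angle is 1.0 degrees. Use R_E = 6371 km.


r = R_E + alt = 19375.0840 km
Law of sines in the satellite / Earth-center / ground-point triangle:
  sin(nadir)/R_E = sin(90 + el)/r  =>  cos(el) = (r/R_E)*sin(nadir)
cos(el) = (19375.0840 / 6371.0000) * sin(1.0 deg) = 0.05307516
el = arccos(0.05307516) = 86.9576 deg
(Earth-central angle = 90 - nadir - el = 2.0424 deg)

86.9576 degrees


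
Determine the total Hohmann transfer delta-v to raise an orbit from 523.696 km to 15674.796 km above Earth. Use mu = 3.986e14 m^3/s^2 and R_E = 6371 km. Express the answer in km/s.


r1 = 6894.6960 km = 6.894696e+06 m
r2 = 22045.7960 km = 2.2045796e+07 m
dv1 = sqrt(mu/r1)*(sqrt(2*r2/(r1+r2)) - 1) = 1781.5808 m/s
dv2 = sqrt(mu/r2)*(1 - sqrt(2*r1/(r1+r2))) = 1317.0058 m/s
total dv = |dv1| + |dv2| = 1781.5808 + 1317.0058 = 3098.5866 m/s = 3.0986 km/s

3.0986 km/s


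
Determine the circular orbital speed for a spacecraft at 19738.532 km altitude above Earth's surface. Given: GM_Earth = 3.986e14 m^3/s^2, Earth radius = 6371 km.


r = R_E + alt = 6371.0 + 19738.532 = 26109.5320 km = 2.6109532e+07 m
v = sqrt(mu/r) = sqrt(3.986e14 / 2.6109532e+07) = 3907.2311 m/s = 3.9072 km/s

3.9072 km/s


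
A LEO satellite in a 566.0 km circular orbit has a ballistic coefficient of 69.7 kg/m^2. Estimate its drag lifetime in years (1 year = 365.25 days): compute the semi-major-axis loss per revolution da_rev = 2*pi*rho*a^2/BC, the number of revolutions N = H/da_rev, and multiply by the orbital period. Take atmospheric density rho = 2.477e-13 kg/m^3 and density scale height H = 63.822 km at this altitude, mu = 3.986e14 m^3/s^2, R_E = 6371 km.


a = R_E + alt = 6937.0000 km = 6.937e+06 m
da_rev = 2*pi*rho*a^2/BC = 2*pi*2.477e-13*(6.937e+06)^2/69.7 = 1.074525 m per revolution
N = H/da_rev = 63822.0000 m / 1.074525 m = 59395.5521 revolutions
P = 2*pi*sqrt(a^3/mu) = 5750.0122 s
lifetime = N*P = 59395.5521 * 5750.0122 = 3.4152515e+08 s = 3952.8373 days
years = 3952.8373 / 365.25 = 10.8223 years

10.8223 years


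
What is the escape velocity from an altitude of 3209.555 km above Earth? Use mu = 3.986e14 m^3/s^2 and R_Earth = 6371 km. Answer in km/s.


r = 6371.0 + 3209.555 = 9580.5550 km = 9.580555e+06 m
v_esc = sqrt(2*mu/r) = sqrt(2*3.986e14 / 9.580555e+06)
v_esc = 9121.9631 m/s = 9.1220 km/s

9.1220 km/s


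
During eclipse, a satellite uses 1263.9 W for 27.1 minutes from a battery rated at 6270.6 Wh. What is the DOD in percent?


E_used = P * t / 60 = 1263.9 * 27.1 / 60 = 570.8615 Wh
DOD = E_used / E_total * 100 = 570.8615 / 6270.6 * 100
DOD = 9.1038 %

9.1038 %


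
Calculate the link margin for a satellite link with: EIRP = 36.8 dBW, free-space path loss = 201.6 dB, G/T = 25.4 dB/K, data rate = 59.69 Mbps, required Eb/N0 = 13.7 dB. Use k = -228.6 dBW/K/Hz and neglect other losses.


C/N0 = EIRP - FSPL + G/T - k = 36.8 - 201.6 + 25.4 - (-228.6)
C/N0 = 89.2000 dB-Hz
R_b = 59.69 Mbps = 5.969e+07 bps -> 10*log10(R_b) = 77.7590 dB-Hz
Eb/N0 = C/N0 - 10*log10(R_b) = 89.2000 - 77.7590 = 11.4410 dB
Margin = Eb/N0 - Eb/N0_req = 11.4410 - 13.7 = -2.2590 dB (negative margin: link does not close)

-2.2590 dB


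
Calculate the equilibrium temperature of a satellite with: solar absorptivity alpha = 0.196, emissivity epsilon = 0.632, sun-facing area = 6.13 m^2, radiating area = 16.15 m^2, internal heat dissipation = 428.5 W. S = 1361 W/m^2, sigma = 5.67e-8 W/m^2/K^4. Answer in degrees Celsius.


Numerator = alpha*S*A_sun + Q_int = 0.196*1361*6.13 + 428.5 = 2063.7143 W
Denominator = eps*sigma*A_rad = 0.632*5.67e-8*16.15 = 5.7872556e-07 W/K^4
T^4 = 3.5659636e+09 K^4
T = 244.3679 K = -28.7821 C

-28.7821 degrees Celsius


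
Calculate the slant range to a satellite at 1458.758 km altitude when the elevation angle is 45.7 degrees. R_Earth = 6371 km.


h = 1458.758 km, el = 45.7 deg
d = -R_E*sin(el) + sqrt((R_E*sin(el))^2 + 2*R_E*h + h^2)
d = -6371.0000*sin(0.7976155) + sqrt((6371.0000*0.7156927)^2 + 2*6371.0000*1458.758 + 1458.758^2)
d = 1882.8472 km

1882.8472 km


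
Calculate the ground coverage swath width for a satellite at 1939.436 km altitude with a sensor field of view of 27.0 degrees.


FOV = 27.0 deg = 0.4712389 rad
swath = 2 * alt * tan(FOV/2) = 2 * 1939.436 * tan(0.2356194)
swath = 2 * 1939.436 * 0.2400788
swath = 931.2348 km

931.2348 km


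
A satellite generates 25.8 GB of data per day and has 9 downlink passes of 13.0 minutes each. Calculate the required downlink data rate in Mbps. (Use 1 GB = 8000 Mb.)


total contact time = 9 * 13.0 * 60 = 7020.0000 s
data = 25.8 GB = 206400.0000 Mb
rate = 206400.0000 / 7020.0000 = 29.4017 Mbps

29.4017 Mbps


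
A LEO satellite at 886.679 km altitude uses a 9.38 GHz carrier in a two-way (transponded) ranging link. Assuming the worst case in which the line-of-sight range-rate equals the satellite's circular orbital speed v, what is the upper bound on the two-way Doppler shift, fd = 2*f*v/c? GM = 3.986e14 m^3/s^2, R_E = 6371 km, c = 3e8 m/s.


r = 7.257679e+06 m
v = sqrt(mu/r) = 7410.8798 m/s (worst-case radial velocity)
f = 9.38 GHz = 9.38e+09 Hz
fd = 2*f*v/c = 2*9.38e+09*7410.8798/3.0e+08
fd = 463427.0167 Hz

463427.0167 Hz


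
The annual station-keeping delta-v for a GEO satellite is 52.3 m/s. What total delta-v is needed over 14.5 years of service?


dV = rate * years = 52.3 * 14.5
dV = 758.3500 m/s

758.3500 m/s


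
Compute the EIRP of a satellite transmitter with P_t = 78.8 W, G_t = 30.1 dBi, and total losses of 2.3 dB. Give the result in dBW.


Pt = 78.8 W = 18.9653 dBW
EIRP = Pt_dBW + Gt - losses = 18.9653 + 30.1 - 2.3 = 46.7653 dBW

46.7653 dBW


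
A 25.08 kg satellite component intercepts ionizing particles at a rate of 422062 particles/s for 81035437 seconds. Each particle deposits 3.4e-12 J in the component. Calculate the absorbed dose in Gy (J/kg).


Total energy deposited = rate * time * E_per
  = 422062 * 81035437 * 3.4e-12 = 116.2867 J
Dose = E_total / mass = 116.2867 / 25.08
Dose = 4.6366 Gy

4.6366 Gy


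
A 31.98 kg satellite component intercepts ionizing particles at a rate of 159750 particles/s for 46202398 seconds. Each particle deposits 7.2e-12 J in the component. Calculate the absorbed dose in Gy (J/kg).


Total energy deposited = rate * time * E_per
  = 159750 * 46202398 * 7.2e-12 = 53.1420 J
Dose = E_total / mass = 53.1420 / 31.98
Dose = 1.6617 Gy

1.6617 Gy


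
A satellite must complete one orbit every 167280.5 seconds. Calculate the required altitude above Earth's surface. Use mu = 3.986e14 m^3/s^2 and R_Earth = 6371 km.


T = 167280.5 s
r = (mu*T^2/(4*pi^2))^(1/3) = (3.986e14 * 167280.5^2 / (4*pi^2))^(1/3)
r = 6.5617961e+07 m = 65617.9610 km
alt = r - R_E = 65617.9610 - 6371 = 59246.9610 km

59246.9610 km


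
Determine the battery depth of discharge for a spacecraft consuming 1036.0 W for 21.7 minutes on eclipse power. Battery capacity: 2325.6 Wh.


E_used = P * t / 60 = 1036.0 * 21.7 / 60 = 374.6867 Wh
DOD = E_used / E_total * 100 = 374.6867 / 2325.6 * 100
DOD = 16.1114 %

16.1114 %


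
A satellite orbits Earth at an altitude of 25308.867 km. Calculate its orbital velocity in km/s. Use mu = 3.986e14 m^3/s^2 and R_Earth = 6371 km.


r = R_E + alt = 6371.0 + 25308.867 = 31679.8670 km = 3.1679867e+07 m
v = sqrt(mu/r) = sqrt(3.986e14 / 3.1679867e+07) = 3547.1289 m/s = 3.5471 km/s

3.5471 km/s


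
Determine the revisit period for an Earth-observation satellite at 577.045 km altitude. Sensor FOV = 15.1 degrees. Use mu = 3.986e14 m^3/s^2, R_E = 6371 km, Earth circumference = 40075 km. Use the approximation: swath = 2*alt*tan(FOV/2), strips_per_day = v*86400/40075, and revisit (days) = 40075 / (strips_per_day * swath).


swath = 2*577.045*tan(0.1317724) = 152.9635 km
v = sqrt(mu/r) = 7574.2099 m/s = 7.5742 km/s
strips/day = v*86400/40075 = 7.5742*86400/40075 = 16.3297
coverage/day = strips * swath = 16.3297 * 152.9635 = 2497.8449 km
revisit = 40075 / 2497.8449 = 16.0438 days

16.0438 days


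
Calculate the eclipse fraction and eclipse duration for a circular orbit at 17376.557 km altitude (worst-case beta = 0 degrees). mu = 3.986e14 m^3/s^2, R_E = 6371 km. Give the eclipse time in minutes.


r = 23747.5570 km
T = 606.9996 min
Eclipse fraction = arcsin(R_E/r)/pi = arcsin(6371.0000/23747.5570)/pi
= arcsin(0.2682802)/pi = 0.08645531
Eclipse duration = 0.08645531 * 606.9996 = 52.4783 min

52.4783 minutes


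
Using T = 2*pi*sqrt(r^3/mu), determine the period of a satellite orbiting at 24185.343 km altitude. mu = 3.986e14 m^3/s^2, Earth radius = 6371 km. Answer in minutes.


r = 30556.3430 km = 3.0556343e+07 m
T = 2*pi*sqrt(r^3/mu) = 2*pi*sqrt(2.8530155e+22 / 3.986e14)
T = 53157.3455 s = 885.9558 min

885.9558 minutes


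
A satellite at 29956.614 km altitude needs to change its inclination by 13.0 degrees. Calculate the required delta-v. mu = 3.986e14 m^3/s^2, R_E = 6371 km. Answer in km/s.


r = 36327.6140 km = 3.6327614e+07 m
V = sqrt(mu/r) = 3312.4567 m/s
di = 13.0 deg = 0.2268928 rad
dV = 2*V*sin(di/2) = 2*3312.4567*sin(0.1134464)
dV = 749.9615 m/s = 0.7499615 km/s

0.7500 km/s


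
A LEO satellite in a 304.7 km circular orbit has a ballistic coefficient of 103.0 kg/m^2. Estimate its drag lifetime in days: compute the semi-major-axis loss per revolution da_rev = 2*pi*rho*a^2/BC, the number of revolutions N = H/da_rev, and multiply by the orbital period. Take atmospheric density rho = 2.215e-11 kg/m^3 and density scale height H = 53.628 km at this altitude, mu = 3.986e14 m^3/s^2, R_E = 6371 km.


a = R_E + alt = 6675.7000 km = 6.6757e+06 m
da_rev = 2*pi*rho*a^2/BC = 2*pi*2.215e-11*(6.6757e+06)^2/103.0 = 60.215736 m per revolution
N = H/da_rev = 53628.0000 m / 60.215736 m = 890.5978 revolutions
P = 2*pi*sqrt(a^3/mu) = 5428.2075 s
lifetime = N*P = 890.5978 * 5428.2075 = 4.8343495e+06 s = 55.9531 days

55.9531 days


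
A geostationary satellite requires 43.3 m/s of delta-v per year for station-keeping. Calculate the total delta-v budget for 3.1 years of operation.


dV = rate * years = 43.3 * 3.1
dV = 134.2300 m/s

134.2300 m/s


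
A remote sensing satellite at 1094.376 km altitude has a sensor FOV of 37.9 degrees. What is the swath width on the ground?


FOV = 37.9 deg = 0.6614798 rad
swath = 2 * alt * tan(FOV/2) = 2 * 1094.376 * tan(0.3307399)
swath = 2 * 1094.376 * 0.3433518
swath = 751.5119 km

751.5119 km


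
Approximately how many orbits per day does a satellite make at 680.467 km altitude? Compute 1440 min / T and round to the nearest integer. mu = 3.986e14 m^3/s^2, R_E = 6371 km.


r = 7.051467e+06 m
T = 2*pi*sqrt(r^3/mu) = 5892.9185 s = 98.2153 min
revs/day = 1440 / 98.2153 = 14.6617
Rounded: 15 revolutions per day

15 revolutions per day


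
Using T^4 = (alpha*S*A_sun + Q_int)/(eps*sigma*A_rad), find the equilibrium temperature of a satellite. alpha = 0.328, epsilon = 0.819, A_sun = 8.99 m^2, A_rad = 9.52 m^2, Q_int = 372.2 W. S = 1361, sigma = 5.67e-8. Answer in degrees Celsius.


Numerator = alpha*S*A_sun + Q_int = 0.328*1361*8.99 + 372.2 = 4385.4079 W
Denominator = eps*sigma*A_rad = 0.819*5.67e-8*9.52 = 4.420831e-07 W/K^4
T^4 = 9.9198724e+09 K^4
T = 315.5924 K = 42.4424 C

42.4424 degrees Celsius


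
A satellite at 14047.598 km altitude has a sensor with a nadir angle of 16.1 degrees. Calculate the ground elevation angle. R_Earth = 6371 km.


r = R_E + alt = 20418.5980 km
Law of sines in the satellite / Earth-center / ground-point triangle:
  sin(nadir)/R_E = sin(90 + el)/r  =>  cos(el) = (r/R_E)*sin(nadir)
cos(el) = (20418.5980 / 6371.0000) * sin(16.1 deg) = 0.8887736
el = arccos(0.8887736) = 27.2805 deg
(Earth-central angle = 90 - nadir - el = 46.6195 deg)

27.2805 degrees


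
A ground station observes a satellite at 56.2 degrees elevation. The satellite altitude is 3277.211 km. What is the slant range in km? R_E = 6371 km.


h = 3277.211 km, el = 56.2 deg
d = -R_E*sin(el) + sqrt((R_E*sin(el))^2 + 2*R_E*h + h^2)
d = -6371.0000*sin(0.980875) + sqrt((6371.0000*0.8309845)^2 + 2*6371.0000*3277.211 + 3277.211^2)
d = 3679.4767 km

3679.4767 km


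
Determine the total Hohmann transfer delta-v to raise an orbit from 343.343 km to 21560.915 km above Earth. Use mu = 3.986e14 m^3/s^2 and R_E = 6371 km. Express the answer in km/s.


r1 = 6714.3430 km = 6.714343e+06 m
r2 = 27931.9150 km = 2.7931915e+07 m
dv1 = sqrt(mu/r1)*(sqrt(2*r2/(r1+r2)) - 1) = 2078.8234 m/s
dv2 = sqrt(mu/r2)*(1 - sqrt(2*r1/(r1+r2))) = 1425.7850 m/s
total dv = |dv1| + |dv2| = 2078.8234 + 1425.7850 = 3504.6084 m/s = 3.5046 km/s

3.5046 km/s


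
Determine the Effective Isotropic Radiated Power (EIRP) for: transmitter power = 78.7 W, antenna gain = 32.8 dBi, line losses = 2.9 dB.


Pt = 78.7 W = 18.9597 dBW
EIRP = Pt_dBW + Gt - losses = 18.9597 + 32.8 - 2.9 = 48.8597 dBW

48.8597 dBW


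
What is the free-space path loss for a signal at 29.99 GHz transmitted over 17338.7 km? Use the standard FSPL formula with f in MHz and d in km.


f = 29.99 GHz = 29990.0000 MHz
d = 17338.7 km
FSPL = 32.44 + 20*log10(29990.0000) + 20*log10(17338.7)
FSPL = 32.44 + 89.5395 + 84.7803
FSPL = 206.7599 dB

206.7599 dB


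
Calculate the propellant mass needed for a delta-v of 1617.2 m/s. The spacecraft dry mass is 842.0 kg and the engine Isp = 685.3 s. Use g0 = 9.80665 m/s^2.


ve = Isp * g0 = 685.3 * 9.80665 = 6720.497245 m/s
mass ratio = exp(dv/ve) = exp(1617.2/6720.497245) = 1.27205914
m_prop = m_dry * (mr - 1) = 842.0 * (1.27205914 - 1)
m_prop = 229.0738 kg

229.0738 kg


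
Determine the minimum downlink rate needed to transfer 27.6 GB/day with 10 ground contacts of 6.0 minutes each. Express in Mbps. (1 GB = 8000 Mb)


total contact time = 10 * 6.0 * 60 = 3600.0000 s
data = 27.6 GB = 220800.0000 Mb
rate = 220800.0000 / 3600.0000 = 61.3333 Mbps

61.3333 Mbps


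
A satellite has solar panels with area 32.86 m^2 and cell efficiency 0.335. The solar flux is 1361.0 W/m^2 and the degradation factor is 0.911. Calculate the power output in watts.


P = area * eta * S * degradation
P = 32.86 * 0.335 * 1361.0 * 0.911
P = 13648.6240 W

13648.6240 W


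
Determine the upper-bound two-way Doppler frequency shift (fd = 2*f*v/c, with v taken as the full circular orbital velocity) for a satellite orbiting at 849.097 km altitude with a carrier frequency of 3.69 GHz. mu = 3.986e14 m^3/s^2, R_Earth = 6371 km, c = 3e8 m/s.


r = 7.220097e+06 m
v = sqrt(mu/r) = 7430.1423 m/s (worst-case radial velocity)
f = 3.69 GHz = 3.69e+09 Hz
fd = 2*f*v/c = 2*3.69e+09*7430.1423/3.0e+08
fd = 182781.5005 Hz

182781.5005 Hz


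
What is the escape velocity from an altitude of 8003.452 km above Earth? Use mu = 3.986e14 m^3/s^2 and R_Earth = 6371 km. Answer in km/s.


r = 6371.0 + 8003.452 = 14374.4520 km = 1.4374452e+07 m
v_esc = sqrt(2*mu/r) = sqrt(2*3.986e14 / 1.4374452e+07)
v_esc = 7447.1139 m/s = 7.4471 km/s

7.4471 km/s


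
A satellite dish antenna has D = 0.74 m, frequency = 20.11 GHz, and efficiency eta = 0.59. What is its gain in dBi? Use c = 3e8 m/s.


lambda = c/f = 3e8 / 2.011e+10 = 0.01491795 m
G = eta*(pi*D/lambda)^2 = 0.59*(pi*0.74/0.01491795)^2
G = 14328.3713 (linear)
G = 10*log10(14328.3713) = 41.5620 dBi

41.5620 dBi


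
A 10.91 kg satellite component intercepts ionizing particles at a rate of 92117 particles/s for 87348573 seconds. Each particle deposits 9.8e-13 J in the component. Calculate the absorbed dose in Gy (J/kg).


Total energy deposited = rate * time * E_per
  = 92117 * 87348573 * 9.8e-13 = 7.8854 J
Dose = E_total / mass = 7.8854 / 10.91
Dose = 0.7227647 Gy

0.7228 Gy


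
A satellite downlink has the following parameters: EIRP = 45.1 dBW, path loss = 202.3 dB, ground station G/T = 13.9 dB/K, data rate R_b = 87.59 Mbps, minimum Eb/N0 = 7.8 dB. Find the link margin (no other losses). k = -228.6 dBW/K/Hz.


C/N0 = EIRP - FSPL + G/T - k = 45.1 - 202.3 + 13.9 - (-228.6)
C/N0 = 85.3000 dB-Hz
R_b = 87.59 Mbps = 8.759e+07 bps -> 10*log10(R_b) = 79.4245 dB-Hz
Eb/N0 = C/N0 - 10*log10(R_b) = 85.3000 - 79.4245 = 5.8755 dB
Margin = Eb/N0 - Eb/N0_req = 5.8755 - 7.8 = -1.9245 dB (negative margin: link does not close)

-1.9245 dB


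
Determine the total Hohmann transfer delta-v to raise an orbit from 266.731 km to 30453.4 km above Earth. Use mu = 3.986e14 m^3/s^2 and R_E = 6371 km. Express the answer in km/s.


r1 = 6637.7310 km = 6.637731e+06 m
r2 = 36824.4000 km = 3.68244e+07 m
dv1 = sqrt(mu/r1)*(sqrt(2*r2/(r1+r2)) - 1) = 2338.3256 m/s
dv2 = sqrt(mu/r2)*(1 - sqrt(2*r1/(r1+r2))) = 1471.7180 m/s
total dv = |dv1| + |dv2| = 2338.3256 + 1471.7180 = 3810.0437 m/s = 3.8100 km/s

3.8100 km/s


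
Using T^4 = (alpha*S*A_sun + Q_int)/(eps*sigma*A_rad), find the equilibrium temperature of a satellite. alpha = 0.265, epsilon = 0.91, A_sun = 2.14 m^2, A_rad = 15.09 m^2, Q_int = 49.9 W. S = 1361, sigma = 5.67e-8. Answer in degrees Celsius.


Numerator = alpha*S*A_sun + Q_int = 0.265*1361*2.14 + 49.9 = 821.7231 W
Denominator = eps*sigma*A_rad = 0.91*5.67e-8*15.09 = 7.7859873e-07 W/K^4
T^4 = 1.0553872e+09 K^4
T = 180.2407 K = -92.9093 C

-92.9093 degrees Celsius


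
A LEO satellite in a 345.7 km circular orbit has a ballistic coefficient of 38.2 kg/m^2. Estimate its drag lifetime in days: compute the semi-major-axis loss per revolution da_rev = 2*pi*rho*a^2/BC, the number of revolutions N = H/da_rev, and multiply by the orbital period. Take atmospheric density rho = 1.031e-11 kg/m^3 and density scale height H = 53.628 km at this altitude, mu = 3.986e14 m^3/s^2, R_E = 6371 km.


a = R_E + alt = 6716.7000 km = 6.7167e+06 m
da_rev = 2*pi*rho*a^2/BC = 2*pi*1.031e-11*(6.7167e+06)^2/38.2 = 76.504516 m per revolution
N = H/da_rev = 53628.0000 m / 76.504516 m = 700.9782 revolutions
P = 2*pi*sqrt(a^3/mu) = 5478.2916 s
lifetime = N*P = 700.9782 * 5478.2916 = 3.8401631e+06 s = 44.4463 days

44.4463 days


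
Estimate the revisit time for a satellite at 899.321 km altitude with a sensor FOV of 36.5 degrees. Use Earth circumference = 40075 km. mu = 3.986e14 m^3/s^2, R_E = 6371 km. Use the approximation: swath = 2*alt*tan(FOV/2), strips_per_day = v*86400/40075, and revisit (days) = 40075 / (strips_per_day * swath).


swath = 2*899.321*tan(0.3185226) = 593.1032 km
v = sqrt(mu/r) = 7404.4338 m/s = 7.4044 km/s
strips/day = v*86400/40075 = 7.4044*86400/40075 = 15.9636
coverage/day = strips * swath = 15.9636 * 593.1032 = 9468.0888 km
revisit = 40075 / 9468.0888 = 4.2326 days

4.2326 days


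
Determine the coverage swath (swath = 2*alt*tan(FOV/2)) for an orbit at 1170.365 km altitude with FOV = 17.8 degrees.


FOV = 17.8 deg = 0.3106686 rad
swath = 2 * alt * tan(FOV/2) = 2 * 1170.365 * tan(0.1553343)
swath = 2 * 1170.365 * 0.1565958
swath = 366.5485 km

366.5485 km


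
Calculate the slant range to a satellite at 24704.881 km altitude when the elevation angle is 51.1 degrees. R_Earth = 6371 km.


h = 24704.881 km, el = 51.1 deg
d = -R_E*sin(el) + sqrt((R_E*sin(el))^2 + 2*R_E*h + h^2)
d = -6371.0000*sin(0.8918632) + sqrt((6371.0000*0.7782431)^2 + 2*6371.0000*24704.881 + 24704.881^2)
d = 25859.0866 km

25859.0866 km


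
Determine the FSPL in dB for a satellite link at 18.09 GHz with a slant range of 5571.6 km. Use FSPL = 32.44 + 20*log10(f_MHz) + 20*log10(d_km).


f = 18.09 GHz = 18090.0000 MHz
d = 5571.6 km
FSPL = 32.44 + 20*log10(18090.0000) + 20*log10(5571.6)
FSPL = 32.44 + 85.1488 + 74.9196
FSPL = 192.5084 dB

192.5084 dB


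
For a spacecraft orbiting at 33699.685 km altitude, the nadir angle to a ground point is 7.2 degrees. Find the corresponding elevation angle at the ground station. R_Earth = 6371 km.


r = R_E + alt = 40070.6850 km
Law of sines in the satellite / Earth-center / ground-point triangle:
  sin(nadir)/R_E = sin(90 + el)/r  =>  cos(el) = (r/R_E)*sin(nadir)
cos(el) = (40070.6850 / 6371.0000) * sin(7.2 deg) = 0.7882889
el = arccos(0.7882889) = 37.9741 deg
(Earth-central angle = 90 - nadir - el = 44.8259 deg)

37.9741 degrees


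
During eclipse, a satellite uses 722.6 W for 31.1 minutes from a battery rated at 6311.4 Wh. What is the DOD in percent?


E_used = P * t / 60 = 722.6 * 31.1 / 60 = 374.5477 Wh
DOD = E_used / E_total * 100 = 374.5477 / 6311.4 * 100
DOD = 5.9345 %

5.9345 %


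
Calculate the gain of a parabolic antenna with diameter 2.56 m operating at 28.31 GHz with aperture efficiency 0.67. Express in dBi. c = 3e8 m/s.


lambda = c/f = 3e8 / 2.831e+10 = 0.01059696 m
G = eta*(pi*D/lambda)^2 = 0.67*(pi*2.56/0.01059696)^2
G = 385915.0432 (linear)
G = 10*log10(385915.0432) = 55.8649 dBi

55.8649 dBi


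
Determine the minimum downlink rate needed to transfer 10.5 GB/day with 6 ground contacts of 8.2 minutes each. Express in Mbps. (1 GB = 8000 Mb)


total contact time = 6 * 8.2 * 60 = 2952.0000 s
data = 10.5 GB = 84000.0000 Mb
rate = 84000.0000 / 2952.0000 = 28.4553 Mbps

28.4553 Mbps


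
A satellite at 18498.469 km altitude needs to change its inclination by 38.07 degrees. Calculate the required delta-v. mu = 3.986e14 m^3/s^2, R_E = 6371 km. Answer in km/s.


r = 24869.4690 km = 2.4869469e+07 m
V = sqrt(mu/r) = 4003.4591 m/s
di = 38.07 deg = 0.6644468 rad
dV = 2*V*sin(di/2) = 2*4003.4591*sin(0.3322234)
dV = 2611.4217 m/s = 2.6114 km/s

2.6114 km/s


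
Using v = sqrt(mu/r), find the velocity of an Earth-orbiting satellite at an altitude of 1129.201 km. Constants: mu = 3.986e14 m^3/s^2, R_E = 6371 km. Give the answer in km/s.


r = R_E + alt = 6371.0 + 1129.201 = 7500.2010 km = 7.500201e+06 m
v = sqrt(mu/r) = sqrt(3.986e14 / 7.500201e+06) = 7290.0784 m/s = 7.2901 km/s

7.2901 km/s


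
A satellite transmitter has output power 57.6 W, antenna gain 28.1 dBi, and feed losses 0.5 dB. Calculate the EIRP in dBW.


Pt = 57.6 W = 17.6042 dBW
EIRP = Pt_dBW + Gt - losses = 17.6042 + 28.1 - 0.5 = 45.2042 dBW

45.2042 dBW


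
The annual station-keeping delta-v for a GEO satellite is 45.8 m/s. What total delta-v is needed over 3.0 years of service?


dV = rate * years = 45.8 * 3.0
dV = 137.4000 m/s

137.4000 m/s


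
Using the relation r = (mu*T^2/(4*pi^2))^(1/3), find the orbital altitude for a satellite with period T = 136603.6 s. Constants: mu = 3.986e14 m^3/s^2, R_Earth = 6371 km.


T = 136603.6 s
r = (mu*T^2/(4*pi^2))^(1/3) = (3.986e14 * 136603.6^2 / (4*pi^2))^(1/3)
r = 5.7328065e+07 m = 57328.0649 km
alt = r - R_E = 57328.0649 - 6371 = 50957.0649 km

50957.0649 km


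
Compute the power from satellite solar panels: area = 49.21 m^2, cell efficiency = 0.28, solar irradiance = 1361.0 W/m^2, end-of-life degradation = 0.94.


P = area * eta * S * degradation
P = 49.21 * 0.28 * 1361.0 * 0.94
P = 17627.7700 W

17627.7700 W


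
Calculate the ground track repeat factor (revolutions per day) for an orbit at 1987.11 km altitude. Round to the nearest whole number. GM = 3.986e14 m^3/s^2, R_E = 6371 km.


r = 8.35811e+06 m
T = 2*pi*sqrt(r^3/mu) = 7604.5469 s = 126.7424 min
revs/day = 1440 / 126.7424 = 11.3616
Rounded: 11 revolutions per day

11 revolutions per day


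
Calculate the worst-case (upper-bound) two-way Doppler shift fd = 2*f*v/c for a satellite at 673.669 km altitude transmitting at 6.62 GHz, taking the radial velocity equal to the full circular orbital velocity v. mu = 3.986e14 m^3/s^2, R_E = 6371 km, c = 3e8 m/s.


r = 7.044669e+06 m
v = sqrt(mu/r) = 7522.0870 m/s (worst-case radial velocity)
f = 6.62 GHz = 6.62e+09 Hz
fd = 2*f*v/c = 2*6.62e+09*7522.0870/3.0e+08
fd = 331974.7721 Hz

331974.7721 Hz


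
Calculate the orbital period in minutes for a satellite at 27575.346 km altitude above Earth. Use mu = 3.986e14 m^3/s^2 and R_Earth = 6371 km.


r = 33946.3460 km = 3.3946346e+07 m
T = 2*pi*sqrt(r^3/mu) = 2*pi*sqrt(3.9118221e+22 / 3.986e14)
T = 62244.4697 s = 1037.4078 min

1037.4078 minutes


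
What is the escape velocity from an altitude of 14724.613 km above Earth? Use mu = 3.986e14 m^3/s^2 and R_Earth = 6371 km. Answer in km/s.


r = 6371.0 + 14724.613 = 21095.6130 km = 2.1095613e+07 m
v_esc = sqrt(2*mu/r) = sqrt(2*3.986e14 / 2.1095613e+07)
v_esc = 6147.3448 m/s = 6.1473 km/s

6.1473 km/s


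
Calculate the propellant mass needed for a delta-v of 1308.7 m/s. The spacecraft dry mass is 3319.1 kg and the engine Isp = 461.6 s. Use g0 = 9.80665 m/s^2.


ve = Isp * g0 = 461.6 * 9.80665 = 4526.749640 m/s
mass ratio = exp(dv/ve) = exp(1308.7/4526.749640) = 1.33523016
m_prop = m_dry * (mr - 1) = 3319.1 * (1.33523016 - 1)
m_prop = 1112.6624 kg

1112.6624 kg


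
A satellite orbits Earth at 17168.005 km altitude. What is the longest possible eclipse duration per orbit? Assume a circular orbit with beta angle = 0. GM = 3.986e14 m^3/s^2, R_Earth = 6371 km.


r = 23539.0050 km
T = 599.0211 min
Eclipse fraction = arcsin(R_E/r)/pi = arcsin(6371.0000/23539.0050)/pi
= arcsin(0.2706571)/pi = 0.08724097
Eclipse duration = 0.08724097 * 599.0211 = 52.2592 min

52.2592 minutes


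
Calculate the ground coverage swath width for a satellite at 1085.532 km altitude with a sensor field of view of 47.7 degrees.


FOV = 47.7 deg = 0.8325221 rad
swath = 2 * alt * tan(FOV/2) = 2 * 1085.532 * tan(0.416261)
swath = 2 * 1085.532 * 0.4420954
swath = 959.8174 km

959.8174 km


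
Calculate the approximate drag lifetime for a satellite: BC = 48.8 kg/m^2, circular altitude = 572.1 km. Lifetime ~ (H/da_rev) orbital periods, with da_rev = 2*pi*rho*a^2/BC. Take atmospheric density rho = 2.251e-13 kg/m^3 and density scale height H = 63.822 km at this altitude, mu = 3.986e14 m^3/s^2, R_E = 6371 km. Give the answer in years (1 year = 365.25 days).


a = R_E + alt = 6943.1000 km = 6.9431e+06 m
da_rev = 2*pi*rho*a^2/BC = 2*pi*2.251e-13*(6.9431e+06)^2/48.8 = 1.397148 m per revolution
N = H/da_rev = 63822.0000 m / 1.397148 m = 45680.2032 revolutions
P = 2*pi*sqrt(a^3/mu) = 5757.5982 s
lifetime = N*P = 45680.2032 * 5757.5982 = 2.6300825e+08 s = 3044.0770 days
years = 3044.0770 / 365.25 = 8.3342 years

8.3342 years


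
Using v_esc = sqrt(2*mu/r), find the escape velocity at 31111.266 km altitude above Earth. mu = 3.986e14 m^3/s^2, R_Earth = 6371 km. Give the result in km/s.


r = 6371.0 + 31111.266 = 37482.2660 km = 3.7482266e+07 m
v_esc = sqrt(2*mu/r) = sqrt(2*3.986e14 / 3.7482266e+07)
v_esc = 4611.8028 m/s = 4.6118 km/s

4.6118 km/s


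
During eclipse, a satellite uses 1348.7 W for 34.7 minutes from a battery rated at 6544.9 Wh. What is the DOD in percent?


E_used = P * t / 60 = 1348.7 * 34.7 / 60 = 779.9982 Wh
DOD = E_used / E_total * 100 = 779.9982 / 6544.9 * 100
DOD = 11.9176 %

11.9176 %


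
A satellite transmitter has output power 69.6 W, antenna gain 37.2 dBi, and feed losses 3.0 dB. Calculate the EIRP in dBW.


Pt = 69.6 W = 18.4261 dBW
EIRP = Pt_dBW + Gt - losses = 18.4261 + 37.2 - 3.0 = 52.6261 dBW

52.6261 dBW


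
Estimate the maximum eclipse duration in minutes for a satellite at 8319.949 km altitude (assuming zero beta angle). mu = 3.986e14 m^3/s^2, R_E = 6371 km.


r = 14690.9490 km
T = 295.3485 min
Eclipse fraction = arcsin(R_E/r)/pi = arcsin(6371.0000/14690.9490)/pi
= arcsin(0.4336684)/pi = 0.1427811
Eclipse duration = 0.1427811 * 295.3485 = 42.1702 min

42.1702 minutes


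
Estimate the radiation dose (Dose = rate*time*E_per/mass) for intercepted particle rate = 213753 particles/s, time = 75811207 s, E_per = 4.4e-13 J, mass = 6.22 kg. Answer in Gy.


Total energy deposited = rate * time * E_per
  = 213753 * 75811207 * 4.4e-13 = 7.1301 J
Dose = E_total / mass = 7.1301 / 6.22
Dose = 1.1463 Gy

1.1463 Gy


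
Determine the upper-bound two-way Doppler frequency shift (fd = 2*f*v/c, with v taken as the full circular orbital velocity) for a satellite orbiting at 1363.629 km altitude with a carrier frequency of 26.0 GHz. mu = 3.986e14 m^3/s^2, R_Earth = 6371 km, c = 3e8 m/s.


r = 7.734629e+06 m
v = sqrt(mu/r) = 7178.7512 m/s (worst-case radial velocity)
f = 26.0 GHz = 2.6e+10 Hz
fd = 2*f*v/c = 2*2.6e+10*7178.7512/3.0e+08
fd = 1.2443169e+06 Hz

1.2443e+06 Hz


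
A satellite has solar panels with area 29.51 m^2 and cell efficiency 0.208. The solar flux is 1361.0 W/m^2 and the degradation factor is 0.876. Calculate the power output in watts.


P = area * eta * S * degradation
P = 29.51 * 0.208 * 1361.0 * 0.876
P = 7318.0399 W

7318.0399 W


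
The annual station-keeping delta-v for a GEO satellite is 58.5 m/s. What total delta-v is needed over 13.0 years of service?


dV = rate * years = 58.5 * 13.0
dV = 760.5000 m/s

760.5000 m/s


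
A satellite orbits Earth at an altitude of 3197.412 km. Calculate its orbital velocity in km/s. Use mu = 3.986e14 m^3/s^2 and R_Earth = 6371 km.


r = R_E + alt = 6371.0 + 3197.412 = 9568.4120 km = 9.568412e+06 m
v = sqrt(mu/r) = sqrt(3.986e14 / 9.568412e+06) = 6454.2935 m/s = 6.4543 km/s

6.4543 km/s


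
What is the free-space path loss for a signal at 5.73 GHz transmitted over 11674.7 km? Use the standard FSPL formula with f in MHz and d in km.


f = 5.73 GHz = 5730.0000 MHz
d = 11674.7 km
FSPL = 32.44 + 20*log10(5730.0000) + 20*log10(11674.7)
FSPL = 32.44 + 75.1631 + 81.3449
FSPL = 188.9480 dB

188.9480 dB


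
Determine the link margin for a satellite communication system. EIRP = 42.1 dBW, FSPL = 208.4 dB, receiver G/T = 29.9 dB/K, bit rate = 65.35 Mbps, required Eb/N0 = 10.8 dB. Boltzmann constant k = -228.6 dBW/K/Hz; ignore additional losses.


C/N0 = EIRP - FSPL + G/T - k = 42.1 - 208.4 + 29.9 - (-228.6)
C/N0 = 92.2000 dB-Hz
R_b = 65.35 Mbps = 6.535e+07 bps -> 10*log10(R_b) = 78.1525 dB-Hz
Eb/N0 = C/N0 - 10*log10(R_b) = 92.2000 - 78.1525 = 14.0475 dB
Margin = Eb/N0 - Eb/N0_req = 14.0475 - 10.8 = 3.2475 dB (link closes)

3.2475 dB


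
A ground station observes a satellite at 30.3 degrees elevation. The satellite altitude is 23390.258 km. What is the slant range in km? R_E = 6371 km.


h = 23390.258 km, el = 30.3 deg
d = -R_E*sin(el) + sqrt((R_E*sin(el))^2 + 2*R_E*h + h^2)
d = -6371.0000*sin(0.5288348) + sqrt((6371.0000*0.5045276)^2 + 2*6371.0000*23390.258 + 23390.258^2)
d = 26034.1562 km

26034.1562 km


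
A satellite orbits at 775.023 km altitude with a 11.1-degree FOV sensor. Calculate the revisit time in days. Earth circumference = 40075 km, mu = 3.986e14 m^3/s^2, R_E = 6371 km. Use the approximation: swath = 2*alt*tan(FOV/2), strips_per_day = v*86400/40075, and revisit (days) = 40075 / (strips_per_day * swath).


swath = 2*775.023*tan(0.09686577) = 150.6178 km
v = sqrt(mu/r) = 7468.5526 m/s = 7.4686 km/s
strips/day = v*86400/40075 = 7.4686*86400/40075 = 16.1019
coverage/day = strips * swath = 16.1019 * 150.6178 = 2425.2298 km
revisit = 40075 / 2425.2298 = 16.5242 days

16.5242 days


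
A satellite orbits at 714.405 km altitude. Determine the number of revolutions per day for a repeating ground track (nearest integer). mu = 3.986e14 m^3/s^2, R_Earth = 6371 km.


r = 7.085405e+06 m
T = 2*pi*sqrt(r^3/mu) = 5935.5127 s = 98.9252 min
revs/day = 1440 / 98.9252 = 14.5565
Rounded: 15 revolutions per day

15 revolutions per day


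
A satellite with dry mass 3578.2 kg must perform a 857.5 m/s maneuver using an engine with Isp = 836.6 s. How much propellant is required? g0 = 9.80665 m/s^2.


ve = Isp * g0 = 836.6 * 9.80665 = 8204.243390 m/s
mass ratio = exp(dv/ve) = exp(857.5/8204.243390) = 1.11017658
m_prop = m_dry * (mr - 1) = 3578.2 * (1.11017658 - 1)
m_prop = 394.2338 kg

394.2338 kg


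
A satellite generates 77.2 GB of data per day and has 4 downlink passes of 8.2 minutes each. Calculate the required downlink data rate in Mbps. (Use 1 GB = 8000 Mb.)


total contact time = 4 * 8.2 * 60 = 1968.0000 s
data = 77.2 GB = 617600.0000 Mb
rate = 617600.0000 / 1968.0000 = 313.8211 Mbps

313.8211 Mbps


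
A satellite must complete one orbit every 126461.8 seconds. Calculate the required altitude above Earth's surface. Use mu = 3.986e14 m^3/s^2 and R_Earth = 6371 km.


T = 126461.8 s
r = (mu*T^2/(4*pi^2))^(1/3) = (3.986e14 * 126461.8^2 / (4*pi^2))^(1/3)
r = 5.4454289e+07 m = 54454.2890 km
alt = r - R_E = 54454.2890 - 6371 = 48083.2890 km

48083.2890 km


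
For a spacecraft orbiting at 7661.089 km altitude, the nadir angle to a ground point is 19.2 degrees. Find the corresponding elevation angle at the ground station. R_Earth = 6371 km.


r = R_E + alt = 14032.0890 km
Law of sines in the satellite / Earth-center / ground-point triangle:
  sin(nadir)/R_E = sin(90 + el)/r  =>  cos(el) = (r/R_E)*sin(nadir)
cos(el) = (14032.0890 / 6371.0000) * sin(19.2 deg) = 0.7243268
el = arccos(0.7243268) = 43.5871 deg
(Earth-central angle = 90 - nadir - el = 27.2129 deg)

43.5871 degrees


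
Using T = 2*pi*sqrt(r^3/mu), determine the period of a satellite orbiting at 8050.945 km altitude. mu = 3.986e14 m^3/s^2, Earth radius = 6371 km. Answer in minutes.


r = 14421.9450 km = 1.4421945e+07 m
T = 2*pi*sqrt(r^3/mu) = 2*pi*sqrt(2.9996564e+21 / 3.986e14)
T = 17236.4163 s = 287.2736 min

287.2736 minutes


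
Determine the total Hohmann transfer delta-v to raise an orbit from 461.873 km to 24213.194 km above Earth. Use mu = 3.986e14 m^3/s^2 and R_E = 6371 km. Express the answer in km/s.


r1 = 6832.8730 km = 6.832873e+06 m
r2 = 30584.1940 km = 3.0584194e+07 m
dv1 = sqrt(mu/r1)*(sqrt(2*r2/(r1+r2)) - 1) = 2127.7486 m/s
dv2 = sqrt(mu/r2)*(1 - sqrt(2*r1/(r1+r2))) = 1428.3728 m/s
total dv = |dv1| + |dv2| = 2127.7486 + 1428.3728 = 3556.1213 m/s = 3.5561 km/s

3.5561 km/s


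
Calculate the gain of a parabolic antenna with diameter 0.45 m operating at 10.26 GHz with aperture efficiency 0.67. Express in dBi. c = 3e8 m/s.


lambda = c/f = 3e8 / 1.026e+10 = 0.02923977 m
G = eta*(pi*D/lambda)^2 = 0.67*(pi*0.45/0.02923977)^2
G = 1566.2165 (linear)
G = 10*log10(1566.2165) = 31.9485 dBi

31.9485 dBi


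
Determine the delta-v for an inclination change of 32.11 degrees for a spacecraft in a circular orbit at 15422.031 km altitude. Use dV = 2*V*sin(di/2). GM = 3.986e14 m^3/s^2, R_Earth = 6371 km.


r = 21793.0310 km = 2.1793031e+07 m
V = sqrt(mu/r) = 4276.7103 m/s
di = 32.11 deg = 0.5604252 rad
dV = 2*V*sin(di/2) = 2*4276.7103*sin(0.2802126)
dV = 2365.5338 m/s = 2.3655 km/s

2.3655 km/s


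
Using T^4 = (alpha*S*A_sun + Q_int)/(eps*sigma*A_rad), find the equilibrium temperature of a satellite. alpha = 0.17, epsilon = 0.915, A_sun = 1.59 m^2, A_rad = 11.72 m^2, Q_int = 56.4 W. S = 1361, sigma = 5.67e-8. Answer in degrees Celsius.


Numerator = alpha*S*A_sun + Q_int = 0.17*1361*1.59 + 56.4 = 424.2783 W
Denominator = eps*sigma*A_rad = 0.915*5.67e-8*11.72 = 6.0803946e-07 W/K^4
T^4 = 6.9778086e+08 K^4
T = 162.5286 K = -110.6214 C

-110.6214 degrees Celsius


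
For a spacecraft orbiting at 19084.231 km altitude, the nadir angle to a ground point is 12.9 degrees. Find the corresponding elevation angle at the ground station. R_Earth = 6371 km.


r = R_E + alt = 25455.2310 km
Law of sines in the satellite / Earth-center / ground-point triangle:
  sin(nadir)/R_E = sin(90 + el)/r  =>  cos(el) = (r/R_E)*sin(nadir)
cos(el) = (25455.2310 / 6371.0000) * sin(12.9 deg) = 0.8919924
el = arccos(0.8919924) = 26.8753 deg
(Earth-central angle = 90 - nadir - el = 50.2247 deg)

26.8753 degrees


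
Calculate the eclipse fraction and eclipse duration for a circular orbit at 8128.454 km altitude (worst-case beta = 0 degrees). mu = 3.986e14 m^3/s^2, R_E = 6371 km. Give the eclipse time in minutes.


r = 14499.4540 km
T = 289.5926 min
Eclipse fraction = arcsin(R_E/r)/pi = arcsin(6371.0000/14499.4540)/pi
= arcsin(0.4393959)/pi = 0.1448074
Eclipse duration = 0.1448074 * 289.5926 = 41.9352 min

41.9352 minutes


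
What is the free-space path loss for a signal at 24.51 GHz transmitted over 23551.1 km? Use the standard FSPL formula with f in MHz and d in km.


f = 24.51 GHz = 24510.0000 MHz
d = 23551.1 km
FSPL = 32.44 + 20*log10(24510.0000) + 20*log10(23551.1)
FSPL = 32.44 + 87.7869 + 87.4402
FSPL = 207.6671 dB

207.6671 dB


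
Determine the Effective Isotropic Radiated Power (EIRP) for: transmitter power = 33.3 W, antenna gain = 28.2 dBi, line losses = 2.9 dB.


Pt = 33.3 W = 15.2244 dBW
EIRP = Pt_dBW + Gt - losses = 15.2244 + 28.2 - 2.9 = 40.5244 dBW

40.5244 dBW


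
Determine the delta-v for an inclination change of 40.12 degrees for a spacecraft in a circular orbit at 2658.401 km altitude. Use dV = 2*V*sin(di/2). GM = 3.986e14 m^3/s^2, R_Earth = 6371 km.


r = 9029.4010 km = 9.029401e+06 m
V = sqrt(mu/r) = 6644.1461 m/s
di = 40.12 deg = 0.7002261 rad
dV = 2*V*sin(di/2) = 2*6644.1461*sin(0.350113)
dV = 4557.9374 m/s = 4.5579 km/s

4.5579 km/s


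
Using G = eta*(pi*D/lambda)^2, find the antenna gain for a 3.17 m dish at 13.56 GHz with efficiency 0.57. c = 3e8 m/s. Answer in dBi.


lambda = c/f = 3e8 / 1.356e+10 = 0.02212389 m
G = eta*(pi*D/lambda)^2 = 0.57*(pi*3.17/0.02212389)^2
G = 115496.8116 (linear)
G = 10*log10(115496.8116) = 50.6257 dBi

50.6257 dBi


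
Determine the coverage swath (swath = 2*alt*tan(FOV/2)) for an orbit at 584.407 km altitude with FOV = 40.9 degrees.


FOV = 40.9 deg = 0.7138397 rad
swath = 2 * alt * tan(FOV/2) = 2 * 584.407 * tan(0.3569198)
swath = 2 * 584.407 * 0.3728903
swath = 435.8395 km

435.8395 km


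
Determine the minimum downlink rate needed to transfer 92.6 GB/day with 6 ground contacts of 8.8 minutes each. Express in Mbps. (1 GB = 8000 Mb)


total contact time = 6 * 8.8 * 60 = 3168.0000 s
data = 92.6 GB = 740800.0000 Mb
rate = 740800.0000 / 3168.0000 = 233.8384 Mbps

233.8384 Mbps


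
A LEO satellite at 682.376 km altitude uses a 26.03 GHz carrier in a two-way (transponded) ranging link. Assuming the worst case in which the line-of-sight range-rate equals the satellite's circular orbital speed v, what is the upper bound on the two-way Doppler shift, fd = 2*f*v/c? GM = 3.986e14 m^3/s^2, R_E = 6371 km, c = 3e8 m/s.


r = 7.053376e+06 m
v = sqrt(mu/r) = 7517.4427 m/s (worst-case radial velocity)
f = 26.03 GHz = 2.603e+10 Hz
fd = 2*f*v/c = 2*2.603e+10*7517.4427/3.0e+08
fd = 1.3045269e+06 Hz

1.3045e+06 Hz


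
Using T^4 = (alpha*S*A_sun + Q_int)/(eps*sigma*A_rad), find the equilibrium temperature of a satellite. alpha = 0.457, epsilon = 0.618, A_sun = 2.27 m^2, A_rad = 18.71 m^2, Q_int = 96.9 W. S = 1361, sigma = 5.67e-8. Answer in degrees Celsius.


Numerator = alpha*S*A_sun + Q_int = 0.457*1361*2.27 + 96.9 = 1508.7878 W
Denominator = eps*sigma*A_rad = 0.618*5.67e-8*18.71 = 6.5560963e-07 W/K^4
T^4 = 2.3013509e+09 K^4
T = 219.0260 K = -54.1240 C

-54.1240 degrees Celsius


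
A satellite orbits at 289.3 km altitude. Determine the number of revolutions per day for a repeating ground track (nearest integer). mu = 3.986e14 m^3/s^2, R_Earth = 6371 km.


r = 6.6603e+06 m
T = 2*pi*sqrt(r^3/mu) = 5409.4350 s = 90.1573 min
revs/day = 1440 / 90.1573 = 15.9721
Rounded: 16 revolutions per day

16 revolutions per day


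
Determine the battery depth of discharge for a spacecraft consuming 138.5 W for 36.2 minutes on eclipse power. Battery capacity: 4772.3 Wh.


E_used = P * t / 60 = 138.5 * 36.2 / 60 = 83.5617 Wh
DOD = E_used / E_total * 100 = 83.5617 / 4772.3 * 100
DOD = 1.7510 %

1.7510 %


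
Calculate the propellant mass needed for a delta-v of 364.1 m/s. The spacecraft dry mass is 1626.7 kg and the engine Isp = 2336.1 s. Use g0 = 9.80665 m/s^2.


ve = Isp * g0 = 2336.1 * 9.80665 = 22909.315065 m/s
mass ratio = exp(dv/ve) = exp(364.1/22909.315065) = 1.01602007
m_prop = m_dry * (mr - 1) = 1626.7 * (1.01602007 - 1)
m_prop = 26.0598 kg

26.0598 kg


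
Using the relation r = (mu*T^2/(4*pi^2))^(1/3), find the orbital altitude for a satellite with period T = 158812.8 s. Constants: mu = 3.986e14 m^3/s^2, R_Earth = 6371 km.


T = 158812.8 s
r = (mu*T^2/(4*pi^2))^(1/3) = (3.986e14 * 158812.8^2 / (4*pi^2))^(1/3)
r = 6.3384469e+07 m = 63384.4687 km
alt = r - R_E = 63384.4687 - 6371 = 57013.4687 km

57013.4687 km


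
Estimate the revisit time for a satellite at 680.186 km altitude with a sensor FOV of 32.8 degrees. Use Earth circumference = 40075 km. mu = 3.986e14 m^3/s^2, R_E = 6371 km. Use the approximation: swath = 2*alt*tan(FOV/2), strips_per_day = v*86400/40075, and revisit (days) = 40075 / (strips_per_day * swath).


swath = 2*680.186*tan(0.286234) = 400.3793 km
v = sqrt(mu/r) = 7518.6101 m/s = 7.5186 km/s
strips/day = v*86400/40075 = 7.5186*86400/40075 = 16.2098
coverage/day = strips * swath = 16.2098 * 400.3793 = 6490.0694 km
revisit = 40075 / 6490.0694 = 6.1748 days

6.1748 days
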